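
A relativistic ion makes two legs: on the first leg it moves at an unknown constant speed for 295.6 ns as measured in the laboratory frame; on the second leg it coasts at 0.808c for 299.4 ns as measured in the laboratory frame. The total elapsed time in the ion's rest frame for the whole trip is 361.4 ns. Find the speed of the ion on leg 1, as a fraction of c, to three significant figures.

Leg 1: speed unknown; τ_1 = 295.6/γ_1.
Leg 2: γ = 1/√(1 − 0.808²) = 1/√0.3471 = 1.697; τ_2 = 299.4/1.697 = 176.4 ns.
Total proper time: τ_1 + 176.4 = 361.4, so τ_1 = 361.4 − 176.4 = 185.0 ns.
γ_1 = 295.6/185.0 = 1.598; β = √(1 − 1/γ²) = √0.6083.

β = 0.780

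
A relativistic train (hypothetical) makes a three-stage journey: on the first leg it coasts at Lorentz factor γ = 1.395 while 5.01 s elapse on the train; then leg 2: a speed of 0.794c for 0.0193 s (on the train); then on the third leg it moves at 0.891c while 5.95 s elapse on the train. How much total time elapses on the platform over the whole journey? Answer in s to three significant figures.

Leg 1: γ = 1.395; Δt_1 = 1.395 × 5.01 = 6.989 s.
Leg 2: γ = 1/√(1 − 0.794²) = 1/√0.3696 = 1.645; Δt_2 = 1.645 × 0.0193 = 0.03175 s.
Leg 3: γ = 1/√(1 − 0.891²) = 1/√0.2061 = 2.203; Δt_3 = 2.203 × 5.95 = 13.11 s.
Total: 6.989 + 0.03175 + 13.11 s.

Δt = 20.1 s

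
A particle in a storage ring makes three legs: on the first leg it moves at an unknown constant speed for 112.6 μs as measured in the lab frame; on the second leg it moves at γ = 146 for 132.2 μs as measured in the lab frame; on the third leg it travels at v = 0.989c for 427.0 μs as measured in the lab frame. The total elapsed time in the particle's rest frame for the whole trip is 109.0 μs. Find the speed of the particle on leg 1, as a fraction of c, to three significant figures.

Leg 1: speed unknown; τ_1 = 112.6/γ_1.
Leg 2: γ = 146; τ_2 = 132.2/146.0 = 0.9055 μs.
Leg 3: γ = 1/√(1 − 0.989²) = 1/√0.02188 = 6.761; τ_3 = 427.0/6.761 = 63.16 μs.
Total proper time: τ_1 + 0.9055 + 63.16 = 109.0, so τ_1 = 109.0 − 64.07 = 44.93 μs.
γ_1 = 112.6/44.93 = 2.506; β = √(1 − 1/γ²) = √0.8407.

β = 0.917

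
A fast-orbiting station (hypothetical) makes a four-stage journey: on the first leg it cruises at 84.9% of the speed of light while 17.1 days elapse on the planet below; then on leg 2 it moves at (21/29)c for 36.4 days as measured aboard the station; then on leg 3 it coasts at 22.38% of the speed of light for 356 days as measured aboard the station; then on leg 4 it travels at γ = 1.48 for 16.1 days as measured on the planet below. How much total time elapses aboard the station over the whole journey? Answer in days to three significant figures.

Leg 1: β = 0.849; γ = 1/√(1 − 0.849²) = 1/√0.2792 = 1.893; τ_1 = 17.1/1.893 = 9.036 days.
Leg 2: 36.4 days is already measured aboard the station.
Leg 3: 356 days is already measured aboard the station.
Leg 4: γ = 1.48; τ_4 = 16.1/1.480 = 10.88 days.
Total: 9.036 + 36.40 + 356.0 + 10.88 days.

τ = 412 days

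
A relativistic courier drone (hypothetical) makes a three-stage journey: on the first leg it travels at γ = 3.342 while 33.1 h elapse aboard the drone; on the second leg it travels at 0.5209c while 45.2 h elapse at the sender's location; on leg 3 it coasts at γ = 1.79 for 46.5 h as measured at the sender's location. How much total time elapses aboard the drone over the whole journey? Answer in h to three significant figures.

Leg 1: 33.1 h is already measured aboard the drone.
Leg 2: γ = 1/√(1 − 0.5209²) = 1/√0.7287 = 1.171; τ_2 = 45.2/1.171 = 38.58 h.
Leg 3: γ = 1.79; τ_3 = 46.5/1.790 = 25.98 h.
Total: 33.10 + 38.58 + 25.98 h.

τ = 97.7 h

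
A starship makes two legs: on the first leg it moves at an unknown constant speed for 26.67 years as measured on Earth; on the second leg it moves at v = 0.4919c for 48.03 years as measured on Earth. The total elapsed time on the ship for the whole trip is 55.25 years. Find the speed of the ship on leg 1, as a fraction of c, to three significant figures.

β = 0.864

Leg 1: speed unknown; τ_1 = 26.67/γ_1.
Leg 2: γ = 1/√(1 − 0.4919²) = 1/√0.7580 = 1.149; τ_2 = 48.03/1.149 = 41.82 years.
Total proper time: τ_1 + 41.82 = 55.25, so τ_1 = 55.25 − 41.82 = 13.43 years.
γ_1 = 26.67/13.43 = 1.985; β = √(1 − 1/γ²) = √0.7463.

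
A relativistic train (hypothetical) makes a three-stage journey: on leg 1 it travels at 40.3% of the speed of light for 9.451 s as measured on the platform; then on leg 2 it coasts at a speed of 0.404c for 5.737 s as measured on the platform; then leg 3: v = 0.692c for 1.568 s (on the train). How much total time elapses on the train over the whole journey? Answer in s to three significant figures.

Leg 1: β = 0.403; γ = 1/√(1 − 0.403²) = 1/√0.8376 = 1.093; τ_1 = 9.451/1.093 = 8.650 s.
Leg 2: γ = 1/√(1 − 0.404²) = 1/√0.8368 = 1.093; τ_2 = 5.737/1.093 = 5.248 s.
Leg 3: 1.568 s is already measured on the train.
Total: 8.650 + 5.248 + 1.568 s.

τ = 15.5 s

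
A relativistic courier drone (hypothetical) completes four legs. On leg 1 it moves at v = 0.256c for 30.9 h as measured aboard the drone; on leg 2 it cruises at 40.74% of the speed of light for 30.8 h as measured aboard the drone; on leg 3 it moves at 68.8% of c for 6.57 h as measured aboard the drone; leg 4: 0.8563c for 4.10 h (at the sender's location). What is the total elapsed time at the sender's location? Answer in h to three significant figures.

Δt = 78.8 h

Leg 1: γ = 1/√(1 − 0.256²) = 1/√0.9345 = 1.034; Δt_1 = 1.034 × 30.9 = 31.97 h.
Leg 2: β = 0.4074; γ = 1/√(1 − 0.4074²) = 1/√0.8340 = 1.095; Δt_2 = 1.095 × 30.8 = 33.73 h.
Leg 3: β = 0.688; γ = 1/√(1 − 0.688²) = 1/√0.5267 = 1.378; Δt_3 = 1.378 × 6.57 = 9.053 h.
Leg 4: 4.10 h is already measured at the sender's location.
Total: 31.97 + 33.73 + 9.053 + 4.100 h.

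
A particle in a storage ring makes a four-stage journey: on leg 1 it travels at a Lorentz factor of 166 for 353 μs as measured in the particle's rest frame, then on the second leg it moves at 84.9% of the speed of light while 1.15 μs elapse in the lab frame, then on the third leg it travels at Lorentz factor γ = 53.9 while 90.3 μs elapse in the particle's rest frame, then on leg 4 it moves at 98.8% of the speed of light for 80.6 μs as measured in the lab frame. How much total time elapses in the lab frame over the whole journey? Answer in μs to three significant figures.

Δt = 6.35×10⁴ μs

Leg 1: γ = 166; Δt_1 = 166.0 × 353 = 5.860×10⁴ μs.
Leg 2: 1.15 μs is already measured in the lab frame.
Leg 3: γ = 53.9; Δt_3 = 53.90 × 90.3 = 4867 μs.
Leg 4: 80.6 μs is already measured in the lab frame.
Total: 5.860×10⁴ + 1.150 + 4867 + 80.60 μs.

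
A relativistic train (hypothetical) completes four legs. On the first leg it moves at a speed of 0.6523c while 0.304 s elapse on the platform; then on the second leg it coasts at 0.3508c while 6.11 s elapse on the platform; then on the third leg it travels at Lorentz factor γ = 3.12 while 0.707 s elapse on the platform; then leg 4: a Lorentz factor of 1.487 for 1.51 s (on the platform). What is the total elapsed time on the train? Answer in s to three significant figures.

Leg 1: γ = 1/√(1 − 0.6523²) = 1/√0.5745 = 1.319; τ_1 = 0.304/1.319 = 0.2304 s.
Leg 2: γ = 1/√(1 − 0.3508²) = 1/√0.8769 = 1.068; τ_2 = 6.11/1.068 = 5.722 s.
Leg 3: γ = 3.12; τ_3 = 0.707/3.120 = 0.2266 s.
Leg 4: γ = 1.487; τ_4 = 1.51/1.487 = 1.015 s.
Total: 0.2304 + 5.722 + 0.2266 + 1.015 s.

τ = 7.19 s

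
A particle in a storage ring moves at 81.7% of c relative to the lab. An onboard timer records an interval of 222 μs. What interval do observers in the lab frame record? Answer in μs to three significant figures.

Δt = 385 μs

β = 0.817; γ = 1/√(1 − 0.817²) = 1/√0.3325 = 1.734
The interval measured in the particle's rest frame is the proper time (both events occur at the same place in that frame); the lab-frame interval is Δt = γτ = 1.734 × 222 μs.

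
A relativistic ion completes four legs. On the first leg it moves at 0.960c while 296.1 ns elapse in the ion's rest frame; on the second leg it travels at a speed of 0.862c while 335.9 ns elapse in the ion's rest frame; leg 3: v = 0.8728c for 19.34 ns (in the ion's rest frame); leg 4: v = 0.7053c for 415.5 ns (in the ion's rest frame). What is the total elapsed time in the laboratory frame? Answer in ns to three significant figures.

Leg 1: γ = 1/√(1 − 0.960²) = 25/7 ≈ 3.571; Δt_1 = 3.571 × 296.1 = 1058 ns.
Leg 2: γ = 1/√(1 − 0.862²) = 1/√0.2570 = 1.973; Δt_2 = 1.973 × 335.9 = 662.6 ns.
Leg 3: γ = 1/√(1 − 0.8728²) = 1/√0.2382 = 2.049; Δt_3 = 2.049 × 19.34 = 39.62 ns.
Leg 4: γ = 1/√(1 − 0.7053²) = 1/√0.5026 = 1.411; Δt_4 = 1.411 × 415.5 = 586.1 ns.
Total: 1058 + 662.6 + 39.62 + 586.1 ns.

Δt = 2350 ns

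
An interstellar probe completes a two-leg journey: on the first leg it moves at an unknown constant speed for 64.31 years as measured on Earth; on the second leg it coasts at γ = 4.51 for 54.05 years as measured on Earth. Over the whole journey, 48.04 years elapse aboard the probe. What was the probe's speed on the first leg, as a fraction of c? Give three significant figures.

Leg 1: speed unknown; τ_1 = 64.31/γ_1.
Leg 2: γ = 4.51; τ_2 = 54.05/4.510 = 11.98 years.
Total proper time: τ_1 + 11.98 = 48.04, so τ_1 = 48.04 − 11.98 = 36.06 years.
γ_1 = 64.31/36.06 = 1.784; β = √(1 − 1/γ²) = √0.6857.

β = 0.828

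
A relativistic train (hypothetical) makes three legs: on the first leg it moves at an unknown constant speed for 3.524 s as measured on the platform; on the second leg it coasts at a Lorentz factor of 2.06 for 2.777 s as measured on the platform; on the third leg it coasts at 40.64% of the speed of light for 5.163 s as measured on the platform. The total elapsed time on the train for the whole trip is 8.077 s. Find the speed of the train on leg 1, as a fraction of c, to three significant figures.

Leg 1: speed unknown; τ_1 = 3.524/γ_1.
Leg 2: γ = 2.06; τ_2 = 2.777/2.060 = 1.348 s.
Leg 3: β = 0.4064; γ = 1/√(1 − 0.4064²) = 1/√0.8348 = 1.094; τ_3 = 5.163/1.094 = 4.717 s.
Total proper time: τ_1 + 1.348 + 4.717 = 8.077, so τ_1 = 8.077 − 6.065 = 2.012 s.
γ_1 = 3.524/2.012 = 1.752; β = √(1 − 1/γ²) = √0.6742.

β = 0.821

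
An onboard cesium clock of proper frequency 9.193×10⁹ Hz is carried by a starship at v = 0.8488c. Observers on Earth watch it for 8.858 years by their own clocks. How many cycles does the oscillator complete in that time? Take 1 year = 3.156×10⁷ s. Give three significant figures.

N = 1.36×10¹⁸

γ = 1/√(1 − 0.8488²) = 1/√0.2795 = 1.891
During 8.858 years of lab time, the oscillator's proper time advances by τ = Δt/γ = 8.858/1.891 = 4.683 years = 1.478×10⁸ s.
N = f × τ = 9.193×10⁹ × 1.478×10⁸ = 1.359×10¹⁸.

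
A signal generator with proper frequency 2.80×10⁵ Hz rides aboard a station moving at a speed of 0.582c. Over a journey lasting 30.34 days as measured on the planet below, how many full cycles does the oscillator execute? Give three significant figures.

N = 5.97×10¹¹

γ = 1/√(1 − 0.582²) = 1/√0.6613 = 1.230
The oscillator's own cycle count is N = f × τ where τ is the proper time aboard the station. τ = Δt/γ = 30.34/1.230 = 24.67 days = 2.132×10⁶ s.
N = 2.80×10⁵ × 2.132×10⁶ = 5.969×10¹¹.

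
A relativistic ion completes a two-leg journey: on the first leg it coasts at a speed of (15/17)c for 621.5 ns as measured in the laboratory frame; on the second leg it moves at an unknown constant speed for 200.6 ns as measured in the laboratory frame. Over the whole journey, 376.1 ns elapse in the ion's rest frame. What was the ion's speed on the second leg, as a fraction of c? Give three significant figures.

β = 0.909

Leg 1: γ = 1/√(1 − (15/17)²) = 17/8 = 2.125; τ_1 = 621.5/2.125 = 292.5 ns.
Leg 2: speed unknown; τ_2 = 200.6/γ_2.
Total proper time: 292.5 + τ_2 = 376.1, so τ_2 = 376.1 − 292.5 = 83.63 ns.
γ_2 = 200.6/83.63 = 2.399; β = √(1 − 1/γ²) = √0.8262.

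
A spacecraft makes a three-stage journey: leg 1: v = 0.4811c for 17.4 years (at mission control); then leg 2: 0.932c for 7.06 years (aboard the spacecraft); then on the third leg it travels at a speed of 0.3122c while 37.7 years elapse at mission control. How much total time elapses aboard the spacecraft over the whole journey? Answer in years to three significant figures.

τ = 58.1 years

Leg 1: γ = 1/√(1 − 0.4811²) = 1/√0.7685 = 1.141; τ_1 = 17.4/1.141 = 15.25 years.
Leg 2: 7.06 years is already measured aboard the spacecraft.
Leg 3: γ = 1/√(1 − 0.3122²) = 1/√0.9025 = 1.053; τ_3 = 37.7/1.053 = 35.82 years.
Total: 15.25 + 7.060 + 35.82 years.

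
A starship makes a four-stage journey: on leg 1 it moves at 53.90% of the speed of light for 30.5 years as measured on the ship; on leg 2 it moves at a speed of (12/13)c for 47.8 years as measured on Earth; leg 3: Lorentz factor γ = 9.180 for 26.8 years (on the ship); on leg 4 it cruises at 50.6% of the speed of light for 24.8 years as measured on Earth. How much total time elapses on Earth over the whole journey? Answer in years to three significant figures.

Leg 1: β = 0.5390; γ = 1/√(1 − 0.5390²) = 1/√0.7095 = 1.187; Δt_1 = 1.187 × 30.5 = 36.21 years.
Leg 2: 47.8 years is already measured on Earth.
Leg 3: γ = 9.180; Δt_3 = 9.180 × 26.8 = 246.0 years.
Leg 4: 24.8 years is already measured on Earth.
Total: 36.21 + 47.80 + 246.0 + 24.80 years.

Δt = 355 years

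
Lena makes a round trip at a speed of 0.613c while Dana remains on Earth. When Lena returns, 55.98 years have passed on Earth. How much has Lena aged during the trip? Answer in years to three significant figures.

τ = 44.2 years

γ = 1/√(1 − 0.613²) = 1/√0.6242 = 1.266
Lena's clock measures proper time along the trip: τ = Δt/γ = 55.98/1.266 years.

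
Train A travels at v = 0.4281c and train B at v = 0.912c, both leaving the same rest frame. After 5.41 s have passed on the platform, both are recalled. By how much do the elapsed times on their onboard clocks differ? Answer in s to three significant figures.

|τ_A − τ_B| = 2.67 s

A: γ = 1/√(1 − 0.4281²) = 1/√0.8167 = 1.107; τ_A = 5.41/1.107 = 4.889 s.
B: γ = 1/√(1 − 0.912²) = 1/√0.1683 = 2.438; τ_B = 5.41/2.438 = 2.219 s.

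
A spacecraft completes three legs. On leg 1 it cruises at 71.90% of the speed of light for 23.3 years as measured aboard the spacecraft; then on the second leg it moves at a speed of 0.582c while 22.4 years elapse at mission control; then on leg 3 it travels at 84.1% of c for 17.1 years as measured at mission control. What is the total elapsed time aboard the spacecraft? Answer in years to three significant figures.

Leg 1: 23.3 years is already measured aboard the spacecraft.
Leg 2: γ = 1/√(1 − 0.582²) = 1/√0.6613 = 1.230; τ_2 = 22.4/1.230 = 18.22 years.
Leg 3: β = 0.841; γ = 1/√(1 − 0.841²) = 1/√0.2927 = 1.848; τ_3 = 17.1/1.848 = 9.252 years.
Total: 23.30 + 18.22 + 9.252 years.

τ = 50.8 years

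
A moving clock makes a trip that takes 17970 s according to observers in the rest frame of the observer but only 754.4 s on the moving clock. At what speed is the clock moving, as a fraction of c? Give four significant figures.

The proper time is measured on the moving clock (both events occur at the clock's location); Δt is measured in the rest frame of the observer. γ = Δt/τ = 17970/754.4 = 23.82.
β = √(1 − 1/γ²) = √(1 − 0.001762) = √0.9982

v = 0.9991c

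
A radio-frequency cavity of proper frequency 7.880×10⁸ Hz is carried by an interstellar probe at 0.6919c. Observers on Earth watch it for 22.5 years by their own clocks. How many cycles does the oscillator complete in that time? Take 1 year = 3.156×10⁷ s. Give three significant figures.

N = 4.04×10¹⁷

γ = 1/√(1 − 0.6919²) = 1/√0.5213 = 1.385
During 22.5 years of lab time, the oscillator's proper time advances by τ = Δt/γ = 22.5/1.385 = 16.24 years = 5.127×10⁸ s.
N = f × τ = 7.880×10⁸ × 5.127×10⁸ = 4.040×10¹⁷.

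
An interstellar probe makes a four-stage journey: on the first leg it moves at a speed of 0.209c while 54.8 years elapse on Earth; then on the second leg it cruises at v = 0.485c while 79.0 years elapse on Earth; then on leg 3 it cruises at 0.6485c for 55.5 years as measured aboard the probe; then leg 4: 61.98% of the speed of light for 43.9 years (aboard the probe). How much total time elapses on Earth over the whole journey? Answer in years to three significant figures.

Leg 1: 54.8 years is already measured on Earth.
Leg 2: 79.0 years is already measured on Earth.
Leg 3: γ = 1/√(1 − 0.6485²) = 1/√0.5794 = 1.314; Δt_3 = 1.314 × 55.5 = 72.91 years.
Leg 4: β = 0.6198; γ = 1/√(1 − 0.6198²) = 1/√0.6158 = 1.274; Δt_4 = 1.274 × 43.9 = 55.94 years.
Total: 54.80 + 79.00 + 72.91 + 55.94 years.

Δt = 263 years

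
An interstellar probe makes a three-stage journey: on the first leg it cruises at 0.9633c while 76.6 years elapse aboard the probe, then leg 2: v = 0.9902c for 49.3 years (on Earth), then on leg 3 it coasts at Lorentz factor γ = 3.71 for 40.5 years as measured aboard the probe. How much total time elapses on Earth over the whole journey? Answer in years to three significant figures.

Leg 1: γ = 1/√(1 − 0.9633²) = 1/√0.07205 = 3.725; Δt_1 = 3.725 × 76.6 = 285.4 years.
Leg 2: 49.3 years is already measured on Earth.
Leg 3: γ = 3.71; Δt_3 = 3.710 × 40.5 = 150.3 years.
Total: 285.4 + 49.30 + 150.3 years.

Δt = 485 years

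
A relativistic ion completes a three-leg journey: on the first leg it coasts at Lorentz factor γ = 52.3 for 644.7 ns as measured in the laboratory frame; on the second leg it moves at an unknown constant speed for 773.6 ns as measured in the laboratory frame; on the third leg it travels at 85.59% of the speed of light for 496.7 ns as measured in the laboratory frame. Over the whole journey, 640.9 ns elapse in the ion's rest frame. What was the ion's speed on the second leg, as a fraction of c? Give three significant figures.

Leg 1: γ = 52.3; τ_1 = 644.7/52.30 = 12.33 ns.
Leg 2: speed unknown; τ_2 = 773.6/γ_2.
Leg 3: β = 0.8559; γ = 1/√(1 − 0.8559²) = 1/√0.2674 = 1.934; τ_3 = 496.7/1.934 = 256.9 ns.
Total proper time: 12.33 + τ_2 + 256.9 = 640.9, so τ_2 = 640.9 − 269.2 = 371.7 ns.
γ_2 = 773.6/371.7 = 2.081; β = √(1 − 1/γ²) = √0.7691.

β = 0.877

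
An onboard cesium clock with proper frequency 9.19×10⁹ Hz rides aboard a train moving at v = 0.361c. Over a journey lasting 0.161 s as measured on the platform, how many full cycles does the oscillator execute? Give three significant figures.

N = 1.38×10⁹

γ = 1/√(1 − 0.361²) = 1/√0.8697 = 1.072
The oscillator's own cycle count is N = f × τ where τ is the proper time on the train. τ = Δt/γ = 0.161/1.072 = 0.1501 s = 1.501×10⁻¹ s.
N = 9.19×10⁹ × 1.501×10⁻¹ = 1.380×10⁹.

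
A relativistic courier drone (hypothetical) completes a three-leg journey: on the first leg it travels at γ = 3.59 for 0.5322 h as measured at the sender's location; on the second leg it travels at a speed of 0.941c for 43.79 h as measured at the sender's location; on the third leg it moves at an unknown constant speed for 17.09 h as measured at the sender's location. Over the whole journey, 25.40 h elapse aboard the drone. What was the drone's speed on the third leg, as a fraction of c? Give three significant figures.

β = 0.792

Leg 1: γ = 3.59; τ_1 = 0.5322/3.590 = 0.1482 h.
Leg 2: γ = 1/√(1 − 0.941²) = 1/√0.1145 = 2.955; τ_2 = 43.79/2.955 = 14.82 h.
Leg 3: speed unknown; τ_3 = 17.09/γ_3.
Total proper time: 0.1482 + 14.82 + τ_3 = 25.40, so τ_3 = 25.40 − 14.97 = 10.43 h.
γ_3 = 17.09/10.43 = 1.638; β = √(1 − 1/γ²) = √0.6273.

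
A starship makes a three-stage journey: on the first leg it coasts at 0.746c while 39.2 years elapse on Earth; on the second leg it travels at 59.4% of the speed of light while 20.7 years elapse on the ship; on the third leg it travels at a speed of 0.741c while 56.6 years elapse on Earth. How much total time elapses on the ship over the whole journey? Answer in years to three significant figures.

Leg 1: γ = 1/√(1 − 0.746²) = 1/√0.4435 = 1.502; τ_1 = 39.2/1.502 = 26.11 years.
Leg 2: 20.7 years is already measured on the ship.
Leg 3: γ = 1/√(1 − 0.741²) = 1/√0.4509 = 1.489; τ_3 = 56.6/1.489 = 38.01 years.
Total: 26.11 + 20.70 + 38.01 years.

τ = 84.8 years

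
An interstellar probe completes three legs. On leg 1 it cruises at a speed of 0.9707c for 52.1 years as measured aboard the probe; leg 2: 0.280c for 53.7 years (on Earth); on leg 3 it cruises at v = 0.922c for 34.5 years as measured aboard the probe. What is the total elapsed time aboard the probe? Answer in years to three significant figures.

Leg 1: 52.1 years is already measured aboard the probe.
Leg 2: γ = 1/√(1 − 0.280²) = 25/24 ≈ 1.042; τ_2 = 53.7/1.042 = 51.55 years.
Leg 3: 34.5 years is already measured aboard the probe.
Total: 52.10 + 51.55 + 34.50 years.

τ = 138 years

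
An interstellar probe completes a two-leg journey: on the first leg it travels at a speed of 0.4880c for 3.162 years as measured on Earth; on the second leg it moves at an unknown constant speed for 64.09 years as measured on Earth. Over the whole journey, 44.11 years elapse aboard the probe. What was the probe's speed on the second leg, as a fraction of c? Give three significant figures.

β = 0.764

Leg 1: γ = 1/√(1 − 0.4880²) = 1/√0.7619 = 1.146; τ_1 = 3.162/1.146 = 2.760 years.
Leg 2: speed unknown; τ_2 = 64.09/γ_2.
Total proper time: 2.760 + τ_2 = 44.11, so τ_2 = 44.11 − 2.760 = 41.35 years.
γ_2 = 64.09/41.35 = 1.550; β = √(1 − 1/γ²) = √0.5837.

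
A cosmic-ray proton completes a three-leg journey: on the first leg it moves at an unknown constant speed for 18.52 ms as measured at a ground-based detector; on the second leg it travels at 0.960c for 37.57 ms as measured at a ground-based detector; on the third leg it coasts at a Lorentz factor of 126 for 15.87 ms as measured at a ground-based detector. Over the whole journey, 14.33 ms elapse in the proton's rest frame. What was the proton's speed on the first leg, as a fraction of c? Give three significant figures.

Leg 1: speed unknown; τ_1 = 18.52/γ_1.
Leg 2: γ = 1/√(1 − 0.960²) = 25/7 ≈ 3.571; τ_2 = 37.57/3.571 = 10.52 ms.
Leg 3: γ = 126; τ_3 = 15.87/126.0 = 0.1260 ms.
Total proper time: τ_1 + 10.52 + 0.1260 = 14.33, so τ_1 = 14.33 − 10.65 = 3.684 ms.
γ_1 = 18.52/3.684 = 5.027; β = √(1 − 1/γ²) = √0.9604.

β = 0.980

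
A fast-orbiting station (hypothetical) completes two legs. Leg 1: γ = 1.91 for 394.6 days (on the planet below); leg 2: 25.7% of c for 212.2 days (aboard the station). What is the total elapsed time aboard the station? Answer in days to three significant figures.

Leg 1: γ = 1.91; τ_1 = 394.6/1.910 = 206.6 days.
Leg 2: 212.2 days is already measured aboard the station.
Total: 206.6 + 212.2 days.

τ = 419 days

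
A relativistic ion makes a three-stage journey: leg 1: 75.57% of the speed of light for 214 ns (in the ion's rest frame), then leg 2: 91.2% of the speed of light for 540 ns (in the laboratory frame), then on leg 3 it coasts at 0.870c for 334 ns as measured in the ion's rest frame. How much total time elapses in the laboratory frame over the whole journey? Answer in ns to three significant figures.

Leg 1: β = 0.7557; γ = 1/√(1 − 0.7557²) = 1/√0.4289 = 1.527; Δt_1 = 1.527 × 214 = 326.8 ns.
Leg 2: 540 ns is already measured in the laboratory frame.
Leg 3: γ = 1/√(1 − 0.870²) = 1/√0.2431 = 2.028; Δt_3 = 2.028 × 334 = 677.4 ns.
Total: 326.8 + 540.0 + 677.4 ns.

Δt = 1540 ns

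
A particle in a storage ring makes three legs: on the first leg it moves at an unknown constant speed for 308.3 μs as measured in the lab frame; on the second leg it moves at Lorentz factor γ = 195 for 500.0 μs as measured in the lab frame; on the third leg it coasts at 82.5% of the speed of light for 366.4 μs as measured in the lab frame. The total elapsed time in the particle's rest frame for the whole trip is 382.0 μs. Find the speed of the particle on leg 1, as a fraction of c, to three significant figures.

β = 0.829

Leg 1: speed unknown; τ_1 = 308.3/γ_1.
Leg 2: γ = 195; τ_2 = 500.0/195.0 = 2.564 μs.
Leg 3: β = 0.825; γ = 1/√(1 − 0.825²) = 1/√0.3194 = 1.769; τ_3 = 366.4/1.769 = 207.1 μs.
Total proper time: τ_1 + 2.564 + 207.1 = 382.0, so τ_1 = 382.0 − 209.6 = 172.4 μs.
γ_1 = 308.3/172.4 = 1.789; β = √(1 − 1/γ²) = √0.6874.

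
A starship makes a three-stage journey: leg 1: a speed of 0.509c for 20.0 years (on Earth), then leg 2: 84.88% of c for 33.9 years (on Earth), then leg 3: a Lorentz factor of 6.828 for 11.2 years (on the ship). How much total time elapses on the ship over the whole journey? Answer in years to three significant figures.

Leg 1: γ = 1/√(1 − 0.509²) = 1/√0.7409 = 1.162; τ_1 = 20.0/1.162 = 17.22 years.
Leg 2: β = 0.8488; γ = 1/√(1 − 0.8488²) = 1/√0.2795 = 1.891; τ_2 = 33.9/1.891 = 17.92 years.
Leg 3: 11.2 years is already measured on the ship.
Total: 17.22 + 17.92 + 11.20 years.

τ = 46.3 years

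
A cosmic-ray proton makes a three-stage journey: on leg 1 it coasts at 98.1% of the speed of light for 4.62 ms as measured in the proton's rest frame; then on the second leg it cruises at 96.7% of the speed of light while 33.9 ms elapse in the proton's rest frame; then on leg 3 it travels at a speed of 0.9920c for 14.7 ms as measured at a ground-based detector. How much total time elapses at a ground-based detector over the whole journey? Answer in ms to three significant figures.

Leg 1: β = 0.981; γ = 1/√(1 − 0.981²) = 1/√0.03764 = 5.154; Δt_1 = 5.154 × 4.62 = 23.81 ms.
Leg 2: β = 0.967; γ = 1/√(1 − 0.967²) = 1/√0.06491 = 3.925; Δt_2 = 3.925 × 33.9 = 133.1 ms.
Leg 3: 14.7 ms is already measured at a ground-based detector.
Total: 23.81 + 133.1 + 14.70 ms.

Δt = 172 ms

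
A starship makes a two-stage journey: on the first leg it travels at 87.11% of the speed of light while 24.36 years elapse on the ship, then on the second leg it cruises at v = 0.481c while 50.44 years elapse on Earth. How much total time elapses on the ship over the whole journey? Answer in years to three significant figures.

Leg 1: 24.36 years is already measured on the ship.
Leg 2: γ = 1/√(1 − 0.481²) = 1/√0.7686 = 1.141; τ_2 = 50.44/1.141 = 44.22 years.
Total: 24.36 + 44.22 years.

τ = 68.6 years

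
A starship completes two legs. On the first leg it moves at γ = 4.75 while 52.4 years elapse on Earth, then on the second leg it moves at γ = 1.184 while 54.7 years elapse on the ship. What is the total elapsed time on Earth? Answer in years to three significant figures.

Leg 1: 52.4 years is already measured on Earth.
Leg 2: γ = 1.184; Δt_2 = 1.184 × 54.7 = 64.76 years.
Total: 52.40 + 64.76 years.

Δt = 117 years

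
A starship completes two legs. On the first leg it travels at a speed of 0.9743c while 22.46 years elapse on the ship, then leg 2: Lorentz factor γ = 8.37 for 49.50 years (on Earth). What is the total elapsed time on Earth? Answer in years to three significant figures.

Leg 1: γ = 1/√(1 − 0.9743²) = 1/√0.05074 = 4.439; Δt_1 = 4.439 × 22.46 = 99.71 years.
Leg 2: 49.50 years is already measured on Earth.
Total: 99.71 + 49.50 years.

Δt = 149 years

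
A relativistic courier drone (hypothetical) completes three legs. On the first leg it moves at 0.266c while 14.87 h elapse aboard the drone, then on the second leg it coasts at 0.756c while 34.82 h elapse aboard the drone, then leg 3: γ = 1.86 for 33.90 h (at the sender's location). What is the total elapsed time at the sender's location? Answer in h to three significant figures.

Leg 1: γ = 1/√(1 − 0.266²) = 1/√0.9292 = 1.037; Δt_1 = 1.037 × 14.87 = 15.43 h.
Leg 2: γ = 1/√(1 − 0.756²) = 1/√0.4285 = 1.528; Δt_2 = 1.528 × 34.82 = 53.20 h.
Leg 3: 33.90 h is already measured at the sender's location.
Total: 15.43 + 53.20 + 33.90 h.

Δt = 103 h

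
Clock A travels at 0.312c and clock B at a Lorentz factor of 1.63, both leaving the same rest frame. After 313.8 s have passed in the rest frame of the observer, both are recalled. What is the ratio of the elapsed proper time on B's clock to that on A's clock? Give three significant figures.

τ_B/τ_A = 0.646

A: γ = 1/√(1 − 0.312²) = 1/√0.9027 = 1.053. B: γ = 1.63.
τ_A/τ_B = γ_B/γ_A = 1.630/1.053 = 1.549, so τ_B/τ_A = 0.6457.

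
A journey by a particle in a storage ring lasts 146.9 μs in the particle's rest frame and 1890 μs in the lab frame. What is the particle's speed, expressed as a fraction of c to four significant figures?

The proper time is measured in the particle's rest frame (both events occur at the particle's location); Δt is measured in the lab frame. γ = Δt/τ = 1890/146.9 = 12.87.
β = √(1 − 1/γ²) = √(1 − 0.006041) = √0.9940

β = 0.9970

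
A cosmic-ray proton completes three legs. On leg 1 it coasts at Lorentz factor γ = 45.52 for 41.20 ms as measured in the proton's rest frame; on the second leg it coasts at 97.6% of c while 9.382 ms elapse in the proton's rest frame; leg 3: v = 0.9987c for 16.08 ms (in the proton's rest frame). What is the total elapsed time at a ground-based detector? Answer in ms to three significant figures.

Leg 1: γ = 45.52; Δt_1 = 45.52 × 41.20 = 1875 ms.
Leg 2: β = 0.976; γ = 1/√(1 − 0.976²) = 1/√0.04742 = 4.592; Δt_2 = 4.592 × 9.382 = 43.08 ms.
Leg 3: γ = 1/√(1 − 0.9987²) = 1/√0.002598 = 19.62; Δt_3 = 19.62 × 16.08 = 315.5 ms.
Total: 1875 + 43.08 + 315.5 ms.

Δt = 2230 ms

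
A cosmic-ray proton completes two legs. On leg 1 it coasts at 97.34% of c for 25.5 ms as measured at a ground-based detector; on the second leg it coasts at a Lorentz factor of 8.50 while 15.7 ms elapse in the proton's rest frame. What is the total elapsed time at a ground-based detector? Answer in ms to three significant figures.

Leg 1: 25.5 ms is already measured at a ground-based detector.
Leg 2: γ = 8.50; Δt_2 = 8.500 × 15.7 = 133.5 ms.
Total: 25.50 + 133.5 ms.

Δt = 159 ms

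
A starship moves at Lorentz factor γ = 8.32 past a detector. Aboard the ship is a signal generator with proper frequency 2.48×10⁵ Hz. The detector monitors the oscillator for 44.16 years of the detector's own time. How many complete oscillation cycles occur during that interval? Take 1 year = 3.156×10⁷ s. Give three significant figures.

γ = 8.32
During 44.16 years of lab time, the oscillator's proper time advances by τ = Δt/γ = 44.16/8.320 = 5.308 years = 1.675×10⁸ s.
N = f × τ = 2.48×10⁵ × 1.675×10⁸ = 4.154×10¹³.

N = 4.15×10¹³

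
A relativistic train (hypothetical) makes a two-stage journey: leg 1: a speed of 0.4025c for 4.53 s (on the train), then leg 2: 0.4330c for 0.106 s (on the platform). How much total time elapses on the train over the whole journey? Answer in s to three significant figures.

τ = 4.63 s

Leg 1: 4.53 s is already measured on the train.
Leg 2: γ = 1/√(1 − 0.4330²) = 1/√0.8125 = 1.109; τ_2 = 0.106/1.109 = 0.09555 s.
Total: 4.530 + 0.09555 s.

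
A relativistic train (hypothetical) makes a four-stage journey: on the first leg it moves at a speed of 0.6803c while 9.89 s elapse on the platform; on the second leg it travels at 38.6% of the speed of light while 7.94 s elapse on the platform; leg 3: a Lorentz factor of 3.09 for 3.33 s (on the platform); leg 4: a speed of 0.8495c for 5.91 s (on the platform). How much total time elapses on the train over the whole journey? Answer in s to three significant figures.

Leg 1: γ = 1/√(1 − 0.6803²) = 1/√0.5372 = 1.364; τ_1 = 9.89/1.364 = 7.249 s.
Leg 2: β = 0.386; γ = 1/√(1 − 0.386²) = 1/√0.8510 = 1.084; τ_2 = 7.94/1.084 = 7.325 s.
Leg 3: γ = 3.09; τ_3 = 3.33/3.090 = 1.078 s.
Leg 4: γ = 1/√(1 − 0.8495²) = 1/√0.2783 = 1.895; τ_4 = 5.91/1.895 = 3.118 s.
Total: 7.249 + 7.325 + 1.078 + 3.118 s.

τ = 18.8 s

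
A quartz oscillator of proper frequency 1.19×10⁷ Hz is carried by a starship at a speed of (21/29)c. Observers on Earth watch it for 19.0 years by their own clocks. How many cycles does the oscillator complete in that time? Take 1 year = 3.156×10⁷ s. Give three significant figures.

γ = 1/√(1 − (21/29)²) = 29/20 = 1.450
During 19.0 years of lab time, the oscillator's proper time advances by τ = Δt/γ = 19.0/1.450 = 13.10 years = 4.135×10⁸ s.
N = f × τ = 1.19×10⁷ × 4.135×10⁸ = 4.921×10¹⁵.

N = 4.92×10¹⁵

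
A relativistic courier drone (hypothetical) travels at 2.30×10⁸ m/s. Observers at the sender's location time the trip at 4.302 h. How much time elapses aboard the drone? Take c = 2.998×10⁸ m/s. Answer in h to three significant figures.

τ = 2.76 h

β = 2.30×10⁸/2.998×10⁸ = 0.7672; γ = 1/√(1 − 0.7672²) = 1.559
The interval measured at the sender's location is the dilated one; the clock aboard the drone measures the proper time τ = Δt/γ = 4.302/1.559 h.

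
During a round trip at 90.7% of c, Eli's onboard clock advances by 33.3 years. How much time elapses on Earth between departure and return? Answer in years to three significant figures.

Δt = 79.1 years

β = 0.907; γ = 1/√(1 − 0.907²) = 1/√0.1774 = 2.375
Earth-frame duration is the dilated interval: Δt = γτ = 2.375 × 33.3 years.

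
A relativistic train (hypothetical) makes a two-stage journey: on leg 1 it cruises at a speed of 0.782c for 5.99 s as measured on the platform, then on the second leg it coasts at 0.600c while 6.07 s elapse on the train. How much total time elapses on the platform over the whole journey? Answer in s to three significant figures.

Leg 1: 5.99 s is already measured on the platform.
Leg 2: γ = 1/√(1 − 0.600²) = 5/4 = 1.250; Δt_2 = 1.250 × 6.07 = 7.588 s.
Total: 5.990 + 7.588 s.

Δt = 13.6 s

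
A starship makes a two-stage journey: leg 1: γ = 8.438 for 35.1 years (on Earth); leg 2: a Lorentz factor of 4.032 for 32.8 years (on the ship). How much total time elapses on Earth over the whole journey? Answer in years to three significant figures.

Δt = 167 years

Leg 1: 35.1 years is already measured on Earth.
Leg 2: γ = 4.032; Δt_2 = 4.032 × 32.8 = 132.2 years.
Total: 35.10 + 132.2 years.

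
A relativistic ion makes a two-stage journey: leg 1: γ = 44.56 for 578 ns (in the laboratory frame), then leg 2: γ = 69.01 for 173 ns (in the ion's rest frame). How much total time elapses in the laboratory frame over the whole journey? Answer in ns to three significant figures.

Δt = 1.25×10⁴ ns

Leg 1: 578 ns is already measured in the laboratory frame.
Leg 2: γ = 69.01; Δt_2 = 69.01 × 173 = 1.194×10⁴ ns.
Total: 578.0 + 1.194×10⁴ ns.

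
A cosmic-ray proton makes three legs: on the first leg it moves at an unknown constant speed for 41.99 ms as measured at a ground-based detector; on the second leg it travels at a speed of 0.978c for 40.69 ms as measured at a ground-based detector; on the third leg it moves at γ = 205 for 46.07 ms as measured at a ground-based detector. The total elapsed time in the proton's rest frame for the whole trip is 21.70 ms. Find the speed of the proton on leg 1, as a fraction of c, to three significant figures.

β = 0.951

Leg 1: speed unknown; τ_1 = 41.99/γ_1.
Leg 2: γ = 1/√(1 − 0.978²) = 1/√0.04352 = 4.794; τ_2 = 40.69/4.794 = 8.488 ms.
Leg 3: γ = 205; τ_3 = 46.07/205.0 = 0.2247 ms.
Total proper time: τ_1 + 8.488 + 0.2247 = 21.70, so τ_1 = 21.70 − 8.713 = 12.99 ms.
γ_1 = 41.99/12.99 = 3.233; β = √(1 − 1/γ²) = √0.9043.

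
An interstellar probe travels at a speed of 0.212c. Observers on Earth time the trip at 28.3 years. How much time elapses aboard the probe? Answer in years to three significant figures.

γ = 1/√(1 − 0.212²) = 1/√0.9551 = 1.023
The interval measured on Earth is the dilated one; the clock aboard the probe measures the proper time τ = Δt/γ = 28.3/1.023 years.

τ = 27.7 years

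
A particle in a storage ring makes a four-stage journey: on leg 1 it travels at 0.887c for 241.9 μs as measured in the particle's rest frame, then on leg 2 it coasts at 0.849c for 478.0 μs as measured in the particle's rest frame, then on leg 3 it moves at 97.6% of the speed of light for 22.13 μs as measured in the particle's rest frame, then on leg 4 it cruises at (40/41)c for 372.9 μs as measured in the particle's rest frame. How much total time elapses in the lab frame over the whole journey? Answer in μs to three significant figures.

Leg 1: γ = 1/√(1 − 0.887²) = 1/√0.2132 = 2.166; Δt_1 = 2.166 × 241.9 = 523.9 μs.
Leg 2: γ = 1/√(1 − 0.849²) = 1/√0.2792 = 1.893; Δt_2 = 1.893 × 478.0 = 904.6 μs.
Leg 3: β = 0.976; γ = 1/√(1 − 0.976²) = 1/√0.04742 = 4.592; Δt_3 = 4.592 × 22.13 = 101.6 μs.
Leg 4: γ = 1/√(1 − (40/41)²) = 41/9 ≈ 4.556; Δt_4 = 4.556 × 372.9 = 1699 μs.
Total: 523.9 + 904.6 + 101.6 + 1699 μs.

Δt = 3230 μs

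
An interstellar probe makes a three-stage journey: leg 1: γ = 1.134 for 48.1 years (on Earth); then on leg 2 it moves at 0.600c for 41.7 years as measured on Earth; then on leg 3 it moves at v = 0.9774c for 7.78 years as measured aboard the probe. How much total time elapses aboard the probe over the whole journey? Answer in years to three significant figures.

Leg 1: γ = 1.134; τ_1 = 48.1/1.134 = 42.42 years.
Leg 2: γ = 1/√(1 − 0.600²) = 5/4 = 1.250; τ_2 = 41.7/1.250 = 33.36 years.
Leg 3: 7.78 years is already measured aboard the probe.
Total: 42.42 + 33.36 + 7.780 years.

τ = 83.6 years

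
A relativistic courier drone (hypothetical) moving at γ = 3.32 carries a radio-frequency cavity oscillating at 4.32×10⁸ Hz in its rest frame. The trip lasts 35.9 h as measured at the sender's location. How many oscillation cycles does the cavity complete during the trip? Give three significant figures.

N = 1.68×10¹³

γ = 3.32
The oscillator's own cycle count is N = f × τ where τ is the proper time aboard the drone. τ = Δt/γ = 35.9/3.320 = 10.81 h = 3.893×10⁴ s.
N = 4.32×10⁸ × 3.893×10⁴ = 1.682×10¹³.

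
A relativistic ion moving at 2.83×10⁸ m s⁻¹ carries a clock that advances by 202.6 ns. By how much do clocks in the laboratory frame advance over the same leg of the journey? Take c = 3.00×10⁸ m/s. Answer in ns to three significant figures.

Δt = 611 ns

β = 2.83×10⁸/3.00×10⁸ = 0.9433; γ = 1/√(1 − 0.9433²) = 3.013
The interval measured in the ion's rest frame is the proper time (both events occur at the same place in that frame); the lab-frame interval is Δt = γτ = 3.013 × 202.6 ns.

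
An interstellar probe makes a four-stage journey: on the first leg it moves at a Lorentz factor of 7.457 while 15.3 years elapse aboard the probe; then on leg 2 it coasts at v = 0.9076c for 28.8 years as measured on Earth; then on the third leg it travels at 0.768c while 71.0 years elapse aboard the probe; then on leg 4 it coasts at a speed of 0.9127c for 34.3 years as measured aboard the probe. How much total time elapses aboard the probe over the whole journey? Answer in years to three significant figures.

Leg 1: 15.3 years is already measured aboard the probe.
Leg 2: γ = 1/√(1 − 0.9076²) = 1/√0.1763 = 2.382; τ_2 = 28.8/2.382 = 12.09 years.
Leg 3: 71.0 years is already measured aboard the probe.
Leg 4: 34.3 years is already measured aboard the probe.
Total: 15.30 + 12.09 + 71.00 + 34.30 years.

τ = 133 years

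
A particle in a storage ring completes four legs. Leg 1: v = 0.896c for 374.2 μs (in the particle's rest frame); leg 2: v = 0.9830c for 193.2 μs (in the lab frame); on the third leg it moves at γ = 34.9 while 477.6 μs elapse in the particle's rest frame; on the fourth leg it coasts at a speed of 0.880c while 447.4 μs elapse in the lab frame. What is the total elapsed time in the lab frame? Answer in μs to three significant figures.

Leg 1: γ = 1/√(1 − 0.896²) = 1/√0.1972 = 2.252; Δt_1 = 2.252 × 374.2 = 842.7 μs.
Leg 2: 193.2 μs is already measured in the lab frame.
Leg 3: γ = 34.9; Δt_3 = 34.90 × 477.6 = 1.667×10⁴ μs.
Leg 4: 447.4 μs is already measured in the lab frame.
Total: 842.7 + 193.2 + 1.667×10⁴ + 447.4 μs.

Δt = 1.82×10⁴ μs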